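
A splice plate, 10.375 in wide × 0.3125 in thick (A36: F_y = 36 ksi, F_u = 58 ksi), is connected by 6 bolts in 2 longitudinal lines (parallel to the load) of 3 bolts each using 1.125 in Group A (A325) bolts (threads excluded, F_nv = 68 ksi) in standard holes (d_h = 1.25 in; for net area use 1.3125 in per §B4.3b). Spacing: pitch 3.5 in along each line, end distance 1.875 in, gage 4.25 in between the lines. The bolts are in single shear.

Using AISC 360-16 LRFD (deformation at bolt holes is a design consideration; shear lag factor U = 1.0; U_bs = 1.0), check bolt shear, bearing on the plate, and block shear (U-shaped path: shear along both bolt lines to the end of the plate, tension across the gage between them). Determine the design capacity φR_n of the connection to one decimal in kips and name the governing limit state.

Bolt shear: A_b = π(1.125)²/4 = 0.99402 in². φR_n = 0.75 × 68 × 0.99402 × 6 × 1 = 304.2 kips.
Bearing (0.3125 in plate, F_u = 58 ksi): end bolts L_c = 1.875 − 1.25/2 = 1.25, R_n = min(1.2×1.25×0.3125×58, 2.4×1.125×0.3125×58) = 27.188 kips/bolt; interior L_c = 3.5 − 1.25 = 2.25, R_n = 48.938 kips/bolt. φR_n = 0.75 × (2×27.188 + 4×48.938) = 187.6 kips.
Block shear: shear path 2×[1.875+2×3.5] = 2×8.875 in, A_gv = 5.5469, A_nv = 2×(8.875 − 2.5×1.3125)×0.3125 = 3.4961 in²; tension across gage: (4.25 − 1×1.3125)×0.3125 = 0.91797 in². R_n = min(0.6×58×3.4961, 0.6×36×5.5469) + 1.0×58×0.91797 = min(121.66, 119.81) + 53.242 = 173.05 kips. φR_n = 0.75 × 173.05 = 129.8 kips.
Governing: min(304.2, 187.6, 129.8) = 129.8 kips → block shear.

129.8 kips (block shear governs)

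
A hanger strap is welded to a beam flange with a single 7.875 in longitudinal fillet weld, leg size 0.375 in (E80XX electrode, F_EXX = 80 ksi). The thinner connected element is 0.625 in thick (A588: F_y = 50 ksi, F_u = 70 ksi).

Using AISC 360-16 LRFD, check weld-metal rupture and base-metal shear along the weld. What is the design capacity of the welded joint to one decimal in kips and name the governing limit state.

Weld metal: throat = 0.707×0.375 = 0.26513 in, L = 7.875 in. φR_n = 0.75 × 0.6 × 80 × 0.26513 × 7.875 = 75.2 kips.
Base metal shear (0.625 in plate): yield φR_n = 1.0×0.6×50×0.625×7.875 = 147.7 kips; rupture φR_n = 0.75×0.6×70×0.625×7.875 = 155.0 kips; take 147.7 kips (yield).
Governing: min(75.2, 147.7) = 75.2 kips → weld metal.

75.2 kips (weld metal governs)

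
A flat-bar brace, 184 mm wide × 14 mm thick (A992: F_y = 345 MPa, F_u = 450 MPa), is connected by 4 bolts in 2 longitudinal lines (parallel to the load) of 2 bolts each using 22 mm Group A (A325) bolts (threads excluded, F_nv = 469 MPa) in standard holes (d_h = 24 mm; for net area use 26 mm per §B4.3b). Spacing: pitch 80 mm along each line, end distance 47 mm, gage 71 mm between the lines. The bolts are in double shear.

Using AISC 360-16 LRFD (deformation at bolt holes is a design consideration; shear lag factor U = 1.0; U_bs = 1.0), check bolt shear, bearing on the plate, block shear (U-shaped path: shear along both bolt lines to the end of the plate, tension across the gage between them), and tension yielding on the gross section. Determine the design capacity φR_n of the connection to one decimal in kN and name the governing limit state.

711.6 kN (block shear governs)

Bolt shear: A_b = π(22)²/4 = 380.13 mm². φR_n = 0.75 × 469 × 380.13 × 4 × 2 = 1069.7 kN.
Bearing (14 mm plate, F_u = 450 MPa): end bolts L_c = 47 − 24/2 = 35, R_n = min(1.2×35×14×450, 2.4×22×14×450) = 264.6 kN/bolt; interior L_c = 80 − 24 = 56, R_n = 332.64 kN/bolt. φR_n = 0.75 × (2×264.6 + 2×332.64) = 895.9 kN.
Block shear: shear path 2×[47+1×80] = 2×127 mm, A_gv = 3556, A_nv = 2×(127 − 1.5×26)×14 = 2464 mm²; tension across gage: (71 − 1×26)×14 = 630 mm². R_n = min(0.6×450×2464, 0.6×345×3556) + 1.0×450×630 = min(665.28, 736.09) + 283.5 = 948.78 kN. φR_n = 0.75 × 948.78 = 711.6 kN.
Tension yield (gross): A_g = 184×14 = 2576 mm². φR_n = 0.90 × 345 × 2576 = 799.8 kN.
Governing: min(1069.7, 895.9, 711.6, 799.8) = 711.6 kN → block shear.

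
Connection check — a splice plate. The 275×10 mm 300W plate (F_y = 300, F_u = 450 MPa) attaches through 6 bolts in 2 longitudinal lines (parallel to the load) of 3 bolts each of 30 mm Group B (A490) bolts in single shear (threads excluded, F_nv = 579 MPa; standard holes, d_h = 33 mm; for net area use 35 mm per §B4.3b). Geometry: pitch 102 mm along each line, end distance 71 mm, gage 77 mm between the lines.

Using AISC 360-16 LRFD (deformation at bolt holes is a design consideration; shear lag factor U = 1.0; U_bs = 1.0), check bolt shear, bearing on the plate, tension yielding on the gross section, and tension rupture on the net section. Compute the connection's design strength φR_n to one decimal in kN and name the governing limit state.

691.9 kN (net-section rupture governs)

Bolt shear: A_b = π(30)²/4 = 706.86 mm². φR_n = 0.75 × 579 × 706.86 × 6 × 1 = 1841.7 kN.
Bearing (10 mm plate, F_u = 450 MPa): end bolts L_c = 71 − 33/2 = 54.5, R_n = min(1.2×54.5×10×450, 2.4×30×10×450) = 294.3 kN/bolt; interior L_c = 102 − 33 = 69, R_n = 324 kN/bolt. φR_n = 0.75 × (2×294.3 + 4×324) = 1413.5 kN.
Tension yield (gross): A_g = 275×10 = 2750 mm². φR_n = 0.90 × 300 × 2750 = 742.5 kN.
Tension rupture (net): A_n = (275 − 2×35)×10 = 2050 mm² (U = 1.0, A_e = A_n). φR_n = 0.75 × 450 × 2050 = 691.9 kN.
Governing: min(1841.7, 1413.5, 742.5, 691.9) = 691.9 kN → net-section rupture.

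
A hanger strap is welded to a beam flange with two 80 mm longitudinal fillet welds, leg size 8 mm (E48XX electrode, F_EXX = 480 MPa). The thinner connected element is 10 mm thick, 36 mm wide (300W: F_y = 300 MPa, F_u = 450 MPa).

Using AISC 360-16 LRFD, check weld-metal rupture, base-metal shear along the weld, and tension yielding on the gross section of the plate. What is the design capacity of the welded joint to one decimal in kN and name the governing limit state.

97.2 kN (gross-section yield governs)

Weld metal: throat = 0.707×8 = 5.656 mm, L = 2×80 = 160 mm. φR_n = 0.75 × 0.6 × 480 × 5.656 × 160 = 195.5 kN.
Base metal shear (10 mm plate): yield φR_n = 1.0×0.6×300×10×160 = 288.0 kN; rupture φR_n = 0.75×0.6×450×10×160 = 324.0 kN; take 288.0 kN (yield).
Tension yield (gross): A_g = 36×10 = 360 mm². φR_n = 0.90 × 300 × 360 = 97.2 kN.
Governing: min(195.5, 288.0, 97.2) = 97.2 kN → gross-section yield.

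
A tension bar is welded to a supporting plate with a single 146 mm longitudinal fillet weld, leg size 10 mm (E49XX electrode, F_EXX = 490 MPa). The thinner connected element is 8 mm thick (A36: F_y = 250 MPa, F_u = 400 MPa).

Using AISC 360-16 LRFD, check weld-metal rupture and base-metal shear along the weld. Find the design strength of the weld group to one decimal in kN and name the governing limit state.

Weld metal: throat = 0.707×10 = 7.07 mm, L = 146 mm. φR_n = 0.75 × 0.6 × 490 × 7.07 × 146 = 227.6 kN.
Base metal shear (8 mm plate): yield φR_n = 1.0×0.6×250×8×146 = 175.2 kN; rupture φR_n = 0.75×0.6×400×8×146 = 210.2 kN; take 175.2 kN (yield).
Governing: min(227.6, 175.2) = 175.2 kN → base-metal shear.

175.2 kN (base-metal shear governs)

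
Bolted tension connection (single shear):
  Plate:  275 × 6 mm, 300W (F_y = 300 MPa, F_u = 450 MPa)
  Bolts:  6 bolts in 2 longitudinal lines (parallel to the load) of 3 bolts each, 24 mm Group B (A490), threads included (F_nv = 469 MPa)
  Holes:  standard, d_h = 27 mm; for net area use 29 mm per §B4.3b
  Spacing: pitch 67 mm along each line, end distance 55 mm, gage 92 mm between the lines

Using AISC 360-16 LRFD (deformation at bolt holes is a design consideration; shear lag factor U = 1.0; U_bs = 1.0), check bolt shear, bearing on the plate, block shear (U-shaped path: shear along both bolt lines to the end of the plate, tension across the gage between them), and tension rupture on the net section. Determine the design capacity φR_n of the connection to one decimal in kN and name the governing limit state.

Bolt shear: A_b = π(24)²/4 = 452.39 mm². φR_n = 0.75 × 469 × 452.39 × 6 × 1 = 954.8 kN.
Bearing (6 mm plate, F_u = 450 MPa): end bolts L_c = 55 − 27/2 = 41.5, R_n = min(1.2×41.5×6×450, 2.4×24×6×450) = 134.46 kN/bolt; interior L_c = 67 − 27 = 40, R_n = 129.6 kN/bolt. φR_n = 0.75 × (2×134.46 + 4×129.6) = 590.5 kN.
Block shear: shear path 2×[55+2×67] = 2×189 mm, A_gv = 2268, A_nv = 2×(189 − 2.5×29)×6 = 1398 mm²; tension across gage: (92 − 1×29)×6 = 378 mm². R_n = min(0.6×450×1398, 0.6×300×2268) + 1.0×450×378 = min(377.46, 408.24) + 170.1 = 547.56 kN. φR_n = 0.75 × 547.56 = 410.7 kN.
Tension rupture (net): A_n = (275 − 2×29)×6 = 1302 mm² (U = 1.0, A_e = A_n). φR_n = 0.75 × 450 × 1302 = 439.4 kN.
Governing: min(954.8, 590.5, 410.7, 439.4) = 410.7 kN → block shear.

410.7 kN (block shear governs)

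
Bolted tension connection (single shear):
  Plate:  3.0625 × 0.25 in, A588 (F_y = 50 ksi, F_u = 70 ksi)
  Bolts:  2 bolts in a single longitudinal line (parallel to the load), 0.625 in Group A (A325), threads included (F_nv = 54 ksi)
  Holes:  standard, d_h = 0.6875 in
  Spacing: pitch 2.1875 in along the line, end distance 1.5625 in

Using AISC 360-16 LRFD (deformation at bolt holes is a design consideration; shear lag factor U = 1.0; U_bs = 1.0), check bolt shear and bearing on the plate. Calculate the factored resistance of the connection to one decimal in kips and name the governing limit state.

Bolt shear: A_b = π(0.625)²/4 = 0.3068 in². φR_n = 0.75 × 54 × 0.3068 × 2 × 1 = 24.9 kips.
Bearing (0.25 in plate, F_u = 70 ksi): end bolts L_c = 1.5625 − 0.6875/2 = 1.21875, R_n = min(1.2×1.21875×0.25×70, 2.4×0.625×0.25×70) = 25.594 kips/bolt; interior L_c = 2.1875 − 0.6875 = 1.5, R_n = 26.25 kips/bolt. φR_n = 0.75 × (1×25.594 + 1×26.25) = 38.9 kips.
Governing: min(24.9, 38.9) = 24.9 kips → bolt shear.

24.9 kips (bolt shear governs)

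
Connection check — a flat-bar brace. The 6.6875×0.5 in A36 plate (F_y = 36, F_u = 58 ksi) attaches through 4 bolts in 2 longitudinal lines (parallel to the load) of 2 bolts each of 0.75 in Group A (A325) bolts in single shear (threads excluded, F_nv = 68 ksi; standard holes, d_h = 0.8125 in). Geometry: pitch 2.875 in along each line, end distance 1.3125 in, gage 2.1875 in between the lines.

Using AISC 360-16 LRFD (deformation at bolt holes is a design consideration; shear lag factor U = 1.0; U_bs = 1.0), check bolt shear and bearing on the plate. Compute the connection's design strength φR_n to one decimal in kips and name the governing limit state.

Bolt shear: A_b = π(0.75)²/4 = 0.44179 in². φR_n = 0.75 × 68 × 0.44179 × 4 × 1 = 90.1 kips.
Bearing (0.5 in plate, F_u = 58 ksi): end bolts L_c = 1.3125 − 0.8125/2 = 0.90625, R_n = min(1.2×0.90625×0.5×58, 2.4×0.75×0.5×58) = 31.538 kips/bolt; interior L_c = 2.875 − 0.8125 = 2.0625, R_n = 52.2 kips/bolt. φR_n = 0.75 × (2×31.538 + 2×52.2) = 125.6 kips.
Governing: min(90.1, 125.6) = 90.1 kips → bolt shear.

90.1 kips (bolt shear governs)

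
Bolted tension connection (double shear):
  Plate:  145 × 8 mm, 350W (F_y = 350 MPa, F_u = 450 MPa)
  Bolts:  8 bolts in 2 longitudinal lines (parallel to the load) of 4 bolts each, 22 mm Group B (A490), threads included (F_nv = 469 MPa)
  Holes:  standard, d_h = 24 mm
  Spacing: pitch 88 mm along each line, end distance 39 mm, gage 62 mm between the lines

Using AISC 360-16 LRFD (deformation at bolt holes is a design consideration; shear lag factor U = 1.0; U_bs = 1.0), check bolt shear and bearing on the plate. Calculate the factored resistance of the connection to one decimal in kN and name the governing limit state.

1030.3 kN (bearing governs)

Bolt shear: A_b = π(22)²/4 = 380.13 mm². φR_n = 0.75 × 469 × 380.13 × 8 × 2 = 2139.4 kN.
Bearing (8 mm plate, F_u = 450 MPa): end bolts L_c = 39 − 24/2 = 27, R_n = min(1.2×27×8×450, 2.4×22×8×450) = 116.64 kN/bolt; interior L_c = 88 − 24 = 64, R_n = 190.08 kN/bolt. φR_n = 0.75 × (2×116.64 + 6×190.08) = 1030.3 kN.
Governing: min(2139.4, 1030.3) = 1030.3 kN → bearing.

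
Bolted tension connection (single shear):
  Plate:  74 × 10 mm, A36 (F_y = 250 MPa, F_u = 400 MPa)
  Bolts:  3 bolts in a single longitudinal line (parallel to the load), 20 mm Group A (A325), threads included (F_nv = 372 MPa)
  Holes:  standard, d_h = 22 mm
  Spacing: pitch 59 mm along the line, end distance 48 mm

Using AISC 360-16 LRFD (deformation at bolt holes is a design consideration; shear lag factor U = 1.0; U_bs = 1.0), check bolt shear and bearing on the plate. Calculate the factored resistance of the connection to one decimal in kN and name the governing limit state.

263.0 kN (bolt shear governs)

Bolt shear: A_b = π(20)²/4 = 314.16 mm². φR_n = 0.75 × 372 × 314.16 × 3 × 1 = 263.0 kN.
Bearing (10 mm plate, F_u = 400 MPa): end bolts L_c = 48 − 22/2 = 37, R_n = min(1.2×37×10×400, 2.4×20×10×400) = 177.6 kN/bolt; interior L_c = 59 − 22 = 37, R_n = 177.6 kN/bolt. φR_n = 0.75 × (1×177.6 + 2×177.6) = 399.6 kN.
Governing: min(263.0, 399.6) = 263.0 kN → bolt shear.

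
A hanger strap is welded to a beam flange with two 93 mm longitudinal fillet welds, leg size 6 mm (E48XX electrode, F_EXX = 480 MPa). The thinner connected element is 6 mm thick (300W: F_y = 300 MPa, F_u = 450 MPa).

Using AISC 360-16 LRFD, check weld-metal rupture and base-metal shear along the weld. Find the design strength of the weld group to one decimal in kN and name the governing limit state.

Weld metal: throat = 0.707×6 = 4.242 mm, L = 2×93 = 186 mm. φR_n = 0.75 × 0.6 × 480 × 4.242 × 186 = 170.4 kN.
Base metal shear (6 mm plate): yield φR_n = 1.0×0.6×300×6×186 = 200.9 kN; rupture φR_n = 0.75×0.6×450×6×186 = 226.0 kN; take 200.9 kN (yield).
Governing: min(170.4, 200.9) = 170.4 kN → weld metal.

170.4 kN (weld metal governs)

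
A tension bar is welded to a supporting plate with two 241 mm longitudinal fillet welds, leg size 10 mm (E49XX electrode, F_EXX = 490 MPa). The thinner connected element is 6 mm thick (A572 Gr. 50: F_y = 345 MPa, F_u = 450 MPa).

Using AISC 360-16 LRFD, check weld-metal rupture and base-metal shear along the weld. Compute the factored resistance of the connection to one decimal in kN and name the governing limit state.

Weld metal: throat = 0.707×10 = 7.07 mm, L = 2×241 = 482 mm. φR_n = 0.75 × 0.6 × 490 × 7.07 × 482 = 751.4 kN.
Base metal shear (6 mm plate): yield φR_n = 1.0×0.6×345×6×482 = 598.6 kN; rupture φR_n = 0.75×0.6×450×6×482 = 585.6 kN; take 585.6 kN (rupture).
Governing: min(751.4, 585.6) = 585.6 kN → base-metal shear.

585.6 kN (base-metal shear governs)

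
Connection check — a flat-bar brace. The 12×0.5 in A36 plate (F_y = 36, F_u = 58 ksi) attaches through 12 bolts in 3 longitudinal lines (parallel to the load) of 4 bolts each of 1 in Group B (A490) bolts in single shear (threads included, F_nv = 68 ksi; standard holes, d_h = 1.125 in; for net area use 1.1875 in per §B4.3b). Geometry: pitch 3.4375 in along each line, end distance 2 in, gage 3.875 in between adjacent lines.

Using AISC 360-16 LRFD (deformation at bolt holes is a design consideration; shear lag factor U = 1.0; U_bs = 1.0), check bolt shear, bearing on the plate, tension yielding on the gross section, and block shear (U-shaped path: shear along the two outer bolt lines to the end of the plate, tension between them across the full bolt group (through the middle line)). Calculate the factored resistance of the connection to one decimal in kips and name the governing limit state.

Bolt shear: A_b = π(1)²/4 = 0.7854 in². φR_n = 0.75 × 68 × 0.7854 × 12 × 1 = 480.7 kips.
Bearing (0.5 in plate, F_u = 58 ksi): end bolts L_c = 2 − 1.125/2 = 1.4375, R_n = min(1.2×1.4375×0.5×58, 2.4×1×0.5×58) = 50.025 kips/bolt; interior L_c = 3.4375 − 1.125 = 2.3125, R_n = 69.6 kips/bolt. φR_n = 0.75 × (3×50.025 + 9×69.6) = 582.4 kips.
Tension yield (gross): A_g = 12×0.5 = 6 in². φR_n = 0.90 × 36 × 6 = 194.4 kips.
Block shear: shear path 2×[2+3×3.4375] = 2×12.3125 in, A_gv = 12.313, A_nv = 2×(12.3125 − 3.5×1.1875)×0.5 = 8.1563 in²; tension across gage: (7.75 − 2×1.1875)×0.5 = 2.6875 in². R_n = min(0.6×58×8.1563, 0.6×36×12.313) + 1.0×58×2.6875 = min(283.84, 265.96) + 155.88 = 421.84 kips. φR_n = 0.75 × 421.84 = 316.4 kips.
Governing: min(480.7, 582.4, 194.4, 316.4) = 194.4 kips → gross-section yield.

194.4 kips (gross-section yield governs)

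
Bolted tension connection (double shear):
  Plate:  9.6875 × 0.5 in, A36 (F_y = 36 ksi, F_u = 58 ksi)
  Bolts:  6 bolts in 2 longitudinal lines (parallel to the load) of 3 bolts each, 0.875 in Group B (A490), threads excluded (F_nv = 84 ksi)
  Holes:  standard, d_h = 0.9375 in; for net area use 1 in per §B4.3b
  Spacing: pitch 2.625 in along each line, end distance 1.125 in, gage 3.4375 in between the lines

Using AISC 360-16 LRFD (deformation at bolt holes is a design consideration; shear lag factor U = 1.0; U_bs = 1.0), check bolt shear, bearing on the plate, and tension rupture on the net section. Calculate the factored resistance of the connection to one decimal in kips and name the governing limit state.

Bolt shear: A_b = π(0.875)²/4 = 0.60132 in². φR_n = 0.75 × 84 × 0.60132 × 6 × 2 = 454.6 kips.
Bearing (0.5 in plate, F_u = 58 ksi): end bolts L_c = 1.125 − 0.9375/2 = 0.65625, R_n = min(1.2×0.65625×0.5×58, 2.4×0.875×0.5×58) = 22.838 kips/bolt; interior L_c = 2.625 − 0.9375 = 1.6875, R_n = 58.725 kips/bolt. φR_n = 0.75 × (2×22.838 + 4×58.725) = 210.4 kips.
Tension rupture (net): A_n = (9.6875 − 2×1)×0.5 = 3.8438 in² (U = 1.0, A_e = A_n). φR_n = 0.75 × 58 × 3.8438 = 167.2 kips.
Governing: min(454.6, 210.4, 167.2) = 167.2 kips → net-section rupture.

167.2 kips (net-section rupture governs)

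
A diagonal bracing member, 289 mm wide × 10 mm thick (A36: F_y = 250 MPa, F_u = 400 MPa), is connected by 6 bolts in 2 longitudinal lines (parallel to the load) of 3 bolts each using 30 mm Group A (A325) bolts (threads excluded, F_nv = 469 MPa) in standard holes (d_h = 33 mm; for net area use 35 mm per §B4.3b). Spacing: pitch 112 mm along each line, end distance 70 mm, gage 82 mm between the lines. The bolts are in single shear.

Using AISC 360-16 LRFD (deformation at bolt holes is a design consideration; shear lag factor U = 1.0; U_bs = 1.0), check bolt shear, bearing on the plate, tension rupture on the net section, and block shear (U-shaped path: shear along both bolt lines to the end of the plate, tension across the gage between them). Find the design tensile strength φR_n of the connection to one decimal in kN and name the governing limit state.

657.0 kN (net-section rupture governs)

Bolt shear: A_b = π(30)²/4 = 706.86 mm². φR_n = 0.75 × 469 × 706.86 × 6 × 1 = 1491.8 kN.
Bearing (10 mm plate, F_u = 400 MPa): end bolts L_c = 70 − 33/2 = 53.5, R_n = min(1.2×53.5×10×400, 2.4×30×10×400) = 256.8 kN/bolt; interior L_c = 112 − 33 = 79, R_n = 288 kN/bolt. φR_n = 0.75 × (2×256.8 + 4×288) = 1249.2 kN.
Tension rupture (net): A_n = (289 − 2×35)×10 = 2190 mm² (U = 1.0, A_e = A_n). φR_n = 0.75 × 400 × 2190 = 657.0 kN.
Block shear: shear path 2×[70+2×112] = 2×294 mm, A_gv = 5880, A_nv = 2×(294 − 2.5×35)×10 = 4130 mm²; tension across gage: (82 − 1×35)×10 = 470 mm². R_n = min(0.6×400×4130, 0.6×250×5880) + 1.0×400×470 = min(991.2, 882) + 188 = 1070 kN. φR_n = 0.75 × 1070 = 802.5 kN.
Governing: min(1491.8, 1249.2, 657.0, 802.5) = 657.0 kN → net-section rupture.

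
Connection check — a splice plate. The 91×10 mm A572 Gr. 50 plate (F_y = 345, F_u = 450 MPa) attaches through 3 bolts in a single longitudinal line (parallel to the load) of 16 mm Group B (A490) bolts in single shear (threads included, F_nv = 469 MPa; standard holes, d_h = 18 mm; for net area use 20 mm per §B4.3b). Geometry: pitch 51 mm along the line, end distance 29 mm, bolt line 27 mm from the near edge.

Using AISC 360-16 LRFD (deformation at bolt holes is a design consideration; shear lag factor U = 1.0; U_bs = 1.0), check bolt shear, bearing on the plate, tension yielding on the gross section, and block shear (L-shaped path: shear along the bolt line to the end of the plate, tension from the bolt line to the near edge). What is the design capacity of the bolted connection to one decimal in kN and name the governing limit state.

Bolt shear: A_b = π(16)²/4 = 201.06 mm². φR_n = 0.75 × 469 × 201.06 × 3 × 1 = 212.2 kN.
Bearing (10 mm plate, F_u = 450 MPa): end bolts L_c = 29 − 18/2 = 20, R_n = min(1.2×20×10×450, 2.4×16×10×450) = 108 kN/bolt; interior L_c = 51 − 18 = 33, R_n = 172.8 kN/bolt. φR_n = 0.75 × (1×108 + 2×172.8) = 340.2 kN.
Tension yield (gross): A_g = 91×10 = 910 mm². φR_n = 0.90 × 345 × 910 = 282.6 kN.
Block shear: shear path 1×[29+2×51] = 1×131 mm, A_gv = 1310, A_nv = 1×(131 − 2.5×20)×10 = 810 mm²; tension to near edge: (27 − 0.5×20)×10 = 170 mm². R_n = min(0.6×450×810, 0.6×345×1310) + 1.0×450×170 = min(218.7, 271.17) + 76.5 = 295.2 kN. φR_n = 0.75 × 295.2 = 221.4 kN.
Governing: min(212.2, 340.2, 282.6, 221.4) = 212.2 kN → bolt shear.

212.2 kN (bolt shear governs)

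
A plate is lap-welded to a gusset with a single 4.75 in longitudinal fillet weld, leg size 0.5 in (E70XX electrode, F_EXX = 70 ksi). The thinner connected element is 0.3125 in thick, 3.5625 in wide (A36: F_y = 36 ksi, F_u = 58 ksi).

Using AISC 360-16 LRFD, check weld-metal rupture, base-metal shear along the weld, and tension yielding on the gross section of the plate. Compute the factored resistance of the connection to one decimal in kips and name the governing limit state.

Weld metal: throat = 0.707×0.5 = 0.3535 in, L = 4.75 in. φR_n = 0.75 × 0.6 × 70 × 0.3535 × 4.75 = 52.9 kips.
Base metal shear (0.3125 in plate): yield φR_n = 1.0×0.6×36×0.3125×4.75 = 32.1 kips; rupture φR_n = 0.75×0.6×58×0.3125×4.75 = 38.7 kips; take 32.1 kips (yield).
Tension yield (gross): A_g = 3.5625×0.3125 = 1.1133 in². φR_n = 0.90 × 36 × 1.1133 = 36.1 kips.
Governing: min(52.9, 32.1, 36.1) = 32.1 kips → base-metal shear.

32.1 kips (base-metal shear governs)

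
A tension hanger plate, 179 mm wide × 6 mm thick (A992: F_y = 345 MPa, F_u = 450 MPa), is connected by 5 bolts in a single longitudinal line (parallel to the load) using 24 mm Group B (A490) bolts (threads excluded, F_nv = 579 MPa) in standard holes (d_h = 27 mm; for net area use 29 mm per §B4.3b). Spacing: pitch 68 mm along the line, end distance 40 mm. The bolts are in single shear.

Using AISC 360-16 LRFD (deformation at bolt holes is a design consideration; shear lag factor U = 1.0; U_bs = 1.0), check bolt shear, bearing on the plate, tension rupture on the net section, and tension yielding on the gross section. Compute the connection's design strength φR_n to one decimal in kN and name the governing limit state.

Bolt shear: A_b = π(24)²/4 = 452.39 mm². φR_n = 0.75 × 579 × 452.39 × 5 × 1 = 982.3 kN.
Bearing (6 mm plate, F_u = 450 MPa): end bolts L_c = 40 − 27/2 = 26.5, R_n = min(1.2×26.5×6×450, 2.4×24×6×450) = 85.86 kN/bolt; interior L_c = 68 − 27 = 41, R_n = 132.84 kN/bolt. φR_n = 0.75 × (1×85.86 + 4×132.84) = 462.9 kN.
Tension rupture (net): A_n = (179 − 1×29)×6 = 900 mm² (U = 1.0, A_e = A_n). φR_n = 0.75 × 450 × 900 = 303.8 kN.
Tension yield (gross): A_g = 179×6 = 1074 mm². φR_n = 0.90 × 345 × 1074 = 333.5 kN.
Governing: min(982.3, 462.9, 303.8, 333.5) = 303.8 kN → net-section rupture.

303.8 kN (net-section rupture governs)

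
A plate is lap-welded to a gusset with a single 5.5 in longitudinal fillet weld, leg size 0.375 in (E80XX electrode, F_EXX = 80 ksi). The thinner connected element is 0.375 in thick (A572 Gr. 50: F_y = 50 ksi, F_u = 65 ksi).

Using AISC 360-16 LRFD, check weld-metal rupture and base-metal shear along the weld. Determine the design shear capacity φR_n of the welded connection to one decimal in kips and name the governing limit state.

Weld metal: throat = 0.707×0.375 = 0.26513 in, L = 5.5 in. φR_n = 0.75 × 0.6 × 80 × 0.26513 × 5.5 = 52.5 kips.
Base metal shear (0.375 in plate): yield φR_n = 1.0×0.6×50×0.375×5.5 = 61.9 kips; rupture φR_n = 0.75×0.6×65×0.375×5.5 = 60.3 kips; take 60.3 kips (rupture).
Governing: min(52.5, 60.3) = 52.5 kips → weld metal.

52.5 kips (weld metal governs)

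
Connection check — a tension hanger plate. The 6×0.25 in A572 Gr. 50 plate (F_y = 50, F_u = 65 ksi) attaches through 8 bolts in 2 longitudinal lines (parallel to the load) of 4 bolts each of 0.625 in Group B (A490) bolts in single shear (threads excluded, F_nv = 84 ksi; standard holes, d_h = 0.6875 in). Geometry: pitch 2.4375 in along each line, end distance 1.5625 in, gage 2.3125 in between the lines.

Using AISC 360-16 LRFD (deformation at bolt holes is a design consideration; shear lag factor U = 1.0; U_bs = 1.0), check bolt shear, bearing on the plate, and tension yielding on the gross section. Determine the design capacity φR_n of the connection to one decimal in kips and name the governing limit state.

Bolt shear: A_b = π(0.625)²/4 = 0.3068 in². φR_n = 0.75 × 84 × 0.3068 × 8 × 1 = 154.6 kips.
Bearing (0.25 in plate, F_u = 65 ksi): end bolts L_c = 1.5625 − 0.6875/2 = 1.21875, R_n = min(1.2×1.21875×0.25×65, 2.4×0.625×0.25×65) = 23.766 kips/bolt; interior L_c = 2.4375 − 0.6875 = 1.75, R_n = 24.375 kips/bolt. φR_n = 0.75 × (2×23.766 + 6×24.375) = 145.3 kips.
Tension yield (gross): A_g = 6×0.25 = 1.5 in². φR_n = 0.90 × 50 × 1.5 = 67.5 kips.
Governing: min(154.6, 145.3, 67.5) = 67.5 kips → gross-section yield.

67.5 kips (gross-section yield governs)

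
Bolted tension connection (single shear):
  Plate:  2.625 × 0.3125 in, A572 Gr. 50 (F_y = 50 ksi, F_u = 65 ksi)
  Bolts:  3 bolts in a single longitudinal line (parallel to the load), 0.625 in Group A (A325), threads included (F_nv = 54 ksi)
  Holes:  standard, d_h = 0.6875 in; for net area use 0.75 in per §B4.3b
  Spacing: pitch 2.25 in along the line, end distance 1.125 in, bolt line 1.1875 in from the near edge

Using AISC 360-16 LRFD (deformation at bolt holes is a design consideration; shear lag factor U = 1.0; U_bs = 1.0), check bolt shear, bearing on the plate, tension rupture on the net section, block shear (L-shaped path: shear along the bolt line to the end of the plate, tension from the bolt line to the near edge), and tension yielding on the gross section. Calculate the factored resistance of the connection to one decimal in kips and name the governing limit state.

28.6 kips (net-section rupture governs)

Bolt shear: A_b = π(0.625)²/4 = 0.3068 in². φR_n = 0.75 × 54 × 0.3068 × 3 × 1 = 37.3 kips.
Bearing (0.3125 in plate, F_u = 65 ksi): end bolts L_c = 1.125 − 0.6875/2 = 0.78125, R_n = min(1.2×0.78125×0.3125×65, 2.4×0.625×0.3125×65) = 19.043 kips/bolt; interior L_c = 2.25 − 0.6875 = 1.5625, R_n = 30.469 kips/bolt. φR_n = 0.75 × (1×19.043 + 2×30.469) = 60.0 kips.
Tension rupture (net): A_n = (2.625 − 1×0.75)×0.3125 = 0.58594 in² (U = 1.0, A_e = A_n). φR_n = 0.75 × 65 × 0.58594 = 28.6 kips.
Block shear: shear path 1×[1.125+2×2.25] = 1×5.625 in, A_gv = 1.7578, A_nv = 1×(5.625 − 2.5×0.75)×0.3125 = 1.1719 in²; tension to near edge: (1.1875 − 0.5×0.75)×0.3125 = 0.25391 in². R_n = min(0.6×65×1.1719, 0.6×50×1.7578) + 1.0×65×0.25391 = min(45.704, 52.734) + 16.504 = 62.208 kips. φR_n = 0.75 × 62.208 = 46.7 kips.
Tension yield (gross): A_g = 2.625×0.3125 = 0.82031 in². φR_n = 0.90 × 50 × 0.82031 = 36.9 kips.
Governing: min(37.3, 60.0, 28.6, 46.7, 36.9) = 28.6 kips → net-section rupture.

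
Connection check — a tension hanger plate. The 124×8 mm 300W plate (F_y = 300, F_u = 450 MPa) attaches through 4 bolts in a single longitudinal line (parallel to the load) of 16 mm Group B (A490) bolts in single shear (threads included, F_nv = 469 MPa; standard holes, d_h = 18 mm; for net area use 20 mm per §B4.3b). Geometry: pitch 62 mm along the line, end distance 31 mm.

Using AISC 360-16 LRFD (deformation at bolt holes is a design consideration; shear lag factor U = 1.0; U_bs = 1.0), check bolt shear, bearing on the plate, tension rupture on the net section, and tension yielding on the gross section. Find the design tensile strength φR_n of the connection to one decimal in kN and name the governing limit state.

267.8 kN (gross-section yield governs)

Bolt shear: A_b = π(16)²/4 = 201.06 mm². φR_n = 0.75 × 469 × 201.06 × 4 × 1 = 282.9 kN.
Bearing (8 mm plate, F_u = 450 MPa): end bolts L_c = 31 − 18/2 = 22, R_n = min(1.2×22×8×450, 2.4×16×8×450) = 95.04 kN/bolt; interior L_c = 62 − 18 = 44, R_n = 138.24 kN/bolt. φR_n = 0.75 × (1×95.04 + 3×138.24) = 382.3 kN.
Tension rupture (net): A_n = (124 − 1×20)×8 = 832 mm² (U = 1.0, A_e = A_n). φR_n = 0.75 × 450 × 832 = 280.8 kN.
Tension yield (gross): A_g = 124×8 = 992 mm². φR_n = 0.90 × 300 × 992 = 267.8 kN.
Governing: min(282.9, 382.3, 280.8, 267.8) = 267.8 kN → gross-section yield.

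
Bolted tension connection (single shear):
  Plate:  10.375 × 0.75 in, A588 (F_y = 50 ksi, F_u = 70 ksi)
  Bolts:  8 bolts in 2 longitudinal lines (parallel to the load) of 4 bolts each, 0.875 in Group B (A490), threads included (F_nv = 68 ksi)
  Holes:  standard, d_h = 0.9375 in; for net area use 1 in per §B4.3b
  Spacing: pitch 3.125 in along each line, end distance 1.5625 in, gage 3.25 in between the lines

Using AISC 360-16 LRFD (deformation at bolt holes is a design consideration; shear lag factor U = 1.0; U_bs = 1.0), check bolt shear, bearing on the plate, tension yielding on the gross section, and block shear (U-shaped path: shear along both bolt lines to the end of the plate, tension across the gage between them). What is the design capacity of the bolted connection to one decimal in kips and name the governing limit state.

245.3 kips (bolt shear governs)

Bolt shear: A_b = π(0.875)²/4 = 0.60132 in². φR_n = 0.75 × 68 × 0.60132 × 8 × 1 = 245.3 kips.
Bearing (0.75 in plate, F_u = 70 ksi): end bolts L_c = 1.5625 − 0.9375/2 = 1.09375, R_n = min(1.2×1.09375×0.75×70, 2.4×0.875×0.75×70) = 68.906 kips/bolt; interior L_c = 3.125 − 0.9375 = 2.1875, R_n = 110.25 kips/bolt. φR_n = 0.75 × (2×68.906 + 6×110.25) = 599.5 kips.
Tension yield (gross): A_g = 10.375×0.75 = 7.7813 in². φR_n = 0.90 × 50 × 7.7813 = 350.2 kips.
Block shear: shear path 2×[1.5625+3×3.125] = 2×10.9375 in, A_gv = 16.406, A_nv = 2×(10.9375 − 3.5×1)×0.75 = 11.156 in²; tension across gage: (3.25 − 1×1)×0.75 = 1.6875 in². R_n = min(0.6×70×11.156, 0.6×50×16.406) + 1.0×70×1.6875 = min(468.55, 492.18) + 118.13 = 586.68 kips. φR_n = 0.75 × 586.68 = 440.0 kips.
Governing: min(245.3, 599.5, 350.2, 440.0) = 245.3 kips → bolt shear.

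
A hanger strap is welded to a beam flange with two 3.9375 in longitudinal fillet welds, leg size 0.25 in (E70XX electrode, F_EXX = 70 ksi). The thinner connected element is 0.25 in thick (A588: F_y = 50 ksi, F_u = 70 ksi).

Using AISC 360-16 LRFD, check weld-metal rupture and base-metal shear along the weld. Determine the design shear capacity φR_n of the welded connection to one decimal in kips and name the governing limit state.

43.8 kips (weld metal governs)

Weld metal: throat = 0.707×0.25 = 0.17675 in, L = 2×3.9375 = 7.875 in. φR_n = 0.75 × 0.6 × 70 × 0.17675 × 7.875 = 43.8 kips.
Base metal shear (0.25 in plate): yield φR_n = 1.0×0.6×50×0.25×7.875 = 59.1 kips; rupture φR_n = 0.75×0.6×70×0.25×7.875 = 62.0 kips; take 59.1 kips (yield).
Governing: min(43.8, 59.1) = 43.8 kips → weld metal.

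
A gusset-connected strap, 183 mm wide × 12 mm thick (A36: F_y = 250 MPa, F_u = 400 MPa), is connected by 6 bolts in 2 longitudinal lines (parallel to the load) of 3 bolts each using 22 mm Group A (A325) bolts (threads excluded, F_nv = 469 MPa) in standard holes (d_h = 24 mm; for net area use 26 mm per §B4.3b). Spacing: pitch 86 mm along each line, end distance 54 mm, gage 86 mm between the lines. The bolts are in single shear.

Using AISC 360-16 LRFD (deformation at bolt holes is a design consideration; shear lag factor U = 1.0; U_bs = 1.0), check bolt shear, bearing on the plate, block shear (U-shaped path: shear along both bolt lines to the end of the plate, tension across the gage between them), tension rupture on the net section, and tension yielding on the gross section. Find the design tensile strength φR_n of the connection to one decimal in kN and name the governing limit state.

Bolt shear: A_b = π(22)²/4 = 380.13 mm². φR_n = 0.75 × 469 × 380.13 × 6 × 1 = 802.3 kN.
Bearing (12 mm plate, F_u = 400 MPa): end bolts L_c = 54 − 24/2 = 42, R_n = min(1.2×42×12×400, 2.4×22×12×400) = 241.92 kN/bolt; interior L_c = 86 − 24 = 62, R_n = 253.44 kN/bolt. φR_n = 0.75 × (2×241.92 + 4×253.44) = 1123.2 kN.
Block shear: shear path 2×[54+2×86] = 2×226 mm, A_gv = 5424, A_nv = 2×(226 − 2.5×26)×12 = 3864 mm²; tension across gage: (86 − 1×26)×12 = 720 mm². R_n = min(0.6×400×3864, 0.6×250×5424) + 1.0×400×720 = min(927.36, 813.6) + 288 = 1101.6 kN. φR_n = 0.75 × 1101.6 = 826.2 kN.
Tension rupture (net): A_n = (183 − 2×26)×12 = 1572 mm² (U = 1.0, A_e = A_n). φR_n = 0.75 × 400 × 1572 = 471.6 kN.
Tension yield (gross): A_g = 183×12 = 2196 mm². φR_n = 0.90 × 250 × 2196 = 494.1 kN.
Governing: min(802.3, 1123.2, 826.2, 471.6, 494.1) = 471.6 kN → net-section rupture.

471.6 kN (net-section rupture governs)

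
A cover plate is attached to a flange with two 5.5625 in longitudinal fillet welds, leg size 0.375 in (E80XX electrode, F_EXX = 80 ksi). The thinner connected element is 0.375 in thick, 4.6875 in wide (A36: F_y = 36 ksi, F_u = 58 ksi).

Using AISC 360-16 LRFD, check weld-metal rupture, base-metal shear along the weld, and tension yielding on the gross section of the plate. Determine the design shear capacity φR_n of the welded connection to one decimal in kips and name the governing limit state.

Weld metal: throat = 0.707×0.375 = 0.26513 in, L = 2×5.5625 = 11.125 in. φR_n = 0.75 × 0.6 × 80 × 0.26513 × 11.125 = 106.2 kips.
Base metal shear (0.375 in plate): yield φR_n = 1.0×0.6×36×0.375×11.125 = 90.1 kips; rupture φR_n = 0.75×0.6×58×0.375×11.125 = 108.9 kips; take 90.1 kips (yield).
Tension yield (gross): A_g = 4.6875×0.375 = 1.7578 in². φR_n = 0.90 × 36 × 1.7578 = 57.0 kips.
Governing: min(106.2, 90.1, 57.0) = 57.0 kips → gross-section yield.

57.0 kips (gross-section yield governs)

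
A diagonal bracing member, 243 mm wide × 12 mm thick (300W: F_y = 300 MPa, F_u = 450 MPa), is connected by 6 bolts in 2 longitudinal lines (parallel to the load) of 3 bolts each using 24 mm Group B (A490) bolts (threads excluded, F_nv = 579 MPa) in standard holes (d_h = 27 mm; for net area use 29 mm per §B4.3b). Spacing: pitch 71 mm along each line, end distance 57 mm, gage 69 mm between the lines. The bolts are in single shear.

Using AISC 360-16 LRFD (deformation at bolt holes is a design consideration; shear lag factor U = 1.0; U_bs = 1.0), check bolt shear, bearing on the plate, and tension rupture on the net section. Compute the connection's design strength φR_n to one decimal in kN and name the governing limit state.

749.3 kN (net-section rupture governs)

Bolt shear: A_b = π(24)²/4 = 452.39 mm². φR_n = 0.75 × 579 × 452.39 × 6 × 1 = 1178.7 kN.
Bearing (12 mm plate, F_u = 450 MPa): end bolts L_c = 57 − 27/2 = 43.5, R_n = min(1.2×43.5×12×450, 2.4×24×12×450) = 281.88 kN/bolt; interior L_c = 71 − 27 = 44, R_n = 285.12 kN/bolt. φR_n = 0.75 × (2×281.88 + 4×285.12) = 1278.2 kN.
Tension rupture (net): A_n = (243 − 2×29)×12 = 2220 mm² (U = 1.0, A_e = A_n). φR_n = 0.75 × 450 × 2220 = 749.3 kN.
Governing: min(1178.7, 1278.2, 749.3) = 749.3 kN → net-section rupture.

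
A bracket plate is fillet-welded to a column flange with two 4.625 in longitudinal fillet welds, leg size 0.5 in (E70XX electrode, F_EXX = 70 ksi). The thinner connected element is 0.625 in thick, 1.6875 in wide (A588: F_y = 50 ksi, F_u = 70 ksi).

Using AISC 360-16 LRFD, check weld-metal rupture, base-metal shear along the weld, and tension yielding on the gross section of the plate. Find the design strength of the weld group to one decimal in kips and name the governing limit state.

47.5 kips (gross-section yield governs)

Weld metal: throat = 0.707×0.5 = 0.3535 in, L = 2×4.625 = 9.25 in. φR_n = 0.75 × 0.6 × 70 × 0.3535 × 9.25 = 103.0 kips.
Base metal shear (0.625 in plate): yield φR_n = 1.0×0.6×50×0.625×9.25 = 173.4 kips; rupture φR_n = 0.75×0.6×70×0.625×9.25 = 182.1 kips; take 173.4 kips (yield).
Tension yield (gross): A_g = 1.6875×0.625 = 1.0547 in². φR_n = 0.90 × 50 × 1.0547 = 47.5 kips.
Governing: min(103.0, 173.4, 47.5) = 47.5 kips → gross-section yield.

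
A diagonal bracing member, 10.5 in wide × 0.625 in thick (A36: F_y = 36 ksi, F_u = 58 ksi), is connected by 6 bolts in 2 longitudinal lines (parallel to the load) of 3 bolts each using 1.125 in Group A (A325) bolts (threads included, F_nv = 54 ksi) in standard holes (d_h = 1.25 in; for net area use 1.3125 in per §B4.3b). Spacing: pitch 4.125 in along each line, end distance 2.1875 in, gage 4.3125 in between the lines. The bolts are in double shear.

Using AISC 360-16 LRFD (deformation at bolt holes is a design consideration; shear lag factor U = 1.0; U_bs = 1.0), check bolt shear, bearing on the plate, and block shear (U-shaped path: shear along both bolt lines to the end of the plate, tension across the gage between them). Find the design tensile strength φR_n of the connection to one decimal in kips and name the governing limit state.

292.9 kips (block shear governs)

Bolt shear: A_b = π(1.125)²/4 = 0.99402 in². φR_n = 0.75 × 54 × 0.99402 × 6 × 2 = 483.1 kips.
Bearing (0.625 in plate, F_u = 58 ksi): end bolts L_c = 2.1875 − 1.25/2 = 1.5625, R_n = min(1.2×1.5625×0.625×58, 2.4×1.125×0.625×58) = 67.969 kips/bolt; interior L_c = 4.125 − 1.25 = 2.875, R_n = 97.875 kips/bolt. φR_n = 0.75 × (2×67.969 + 4×97.875) = 395.6 kips.
Block shear: shear path 2×[2.1875+2×4.125] = 2×10.4375 in, A_gv = 13.047, A_nv = 2×(10.4375 − 2.5×1.3125)×0.625 = 8.9453 in²; tension across gage: (4.3125 − 1×1.3125)×0.625 = 1.875 in². R_n = min(0.6×58×8.9453, 0.6×36×13.047) + 1.0×58×1.875 = min(311.3, 281.82) + 108.75 = 390.57 kips. φR_n = 0.75 × 390.57 = 292.9 kips.
Governing: min(483.1, 395.6, 292.9) = 292.9 kips → block shear.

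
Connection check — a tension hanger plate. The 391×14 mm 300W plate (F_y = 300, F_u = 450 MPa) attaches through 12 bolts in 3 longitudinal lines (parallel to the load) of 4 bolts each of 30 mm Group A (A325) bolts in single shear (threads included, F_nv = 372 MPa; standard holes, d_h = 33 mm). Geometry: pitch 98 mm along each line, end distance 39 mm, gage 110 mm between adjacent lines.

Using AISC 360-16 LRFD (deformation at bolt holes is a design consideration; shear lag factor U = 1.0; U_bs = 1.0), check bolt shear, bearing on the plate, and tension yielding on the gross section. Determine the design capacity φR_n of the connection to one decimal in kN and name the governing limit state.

Bolt shear: A_b = π(30)²/4 = 706.86 mm². φR_n = 0.75 × 372 × 706.86 × 12 × 1 = 2366.6 kN.
Bearing (14 mm plate, F_u = 450 MPa): end bolts L_c = 39 − 33/2 = 22.5, R_n = min(1.2×22.5×14×450, 2.4×30×14×450) = 170.1 kN/bolt; interior L_c = 98 − 33 = 65, R_n = 453.6 kN/bolt. φR_n = 0.75 × (3×170.1 + 9×453.6) = 3444.5 kN.
Tension yield (gross): A_g = 391×14 = 5474 mm². φR_n = 0.90 × 300 × 5474 = 1478.0 kN.
Governing: min(2366.6, 3444.5, 1478.0) = 1478.0 kN → gross-section yield.

1478.0 kN (gross-section yield governs)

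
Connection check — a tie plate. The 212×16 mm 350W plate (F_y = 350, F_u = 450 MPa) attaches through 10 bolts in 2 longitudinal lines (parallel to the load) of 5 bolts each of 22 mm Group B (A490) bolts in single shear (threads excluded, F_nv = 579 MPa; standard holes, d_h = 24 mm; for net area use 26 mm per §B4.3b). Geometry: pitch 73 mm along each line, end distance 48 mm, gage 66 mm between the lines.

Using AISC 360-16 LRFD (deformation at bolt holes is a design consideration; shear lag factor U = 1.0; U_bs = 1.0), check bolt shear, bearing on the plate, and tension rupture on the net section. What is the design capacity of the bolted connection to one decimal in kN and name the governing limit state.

Bolt shear: A_b = π(22)²/4 = 380.13 mm². φR_n = 0.75 × 579 × 380.13 × 10 × 1 = 1650.7 kN.
Bearing (16 mm plate, F_u = 450 MPa): end bolts L_c = 48 − 24/2 = 36, R_n = min(1.2×36×16×450, 2.4×22×16×450) = 311.04 kN/bolt; interior L_c = 73 − 24 = 49, R_n = 380.16 kN/bolt. φR_n = 0.75 × (2×311.04 + 8×380.16) = 2747.5 kN.
Tension rupture (net): A_n = (212 − 2×26)×16 = 2560 mm² (U = 1.0, A_e = A_n). φR_n = 0.75 × 450 × 2560 = 864.0 kN.
Governing: min(1650.7, 2747.5, 864.0) = 864.0 kN → net-section rupture.

864.0 kN (net-section rupture governs)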